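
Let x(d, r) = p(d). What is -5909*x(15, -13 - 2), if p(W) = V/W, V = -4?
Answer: 23636/15 ≈ 1575.7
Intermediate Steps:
p(W) = -4/W
x(d, r) = -4/d
-5909*x(15, -13 - 2) = -(-23636)/15 = -5909*(-4/15) = 23636/15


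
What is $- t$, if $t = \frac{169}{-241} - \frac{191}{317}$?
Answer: $\frac{99604}{76397} \approx 1.3038$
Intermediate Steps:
$t = - \frac{99604}{76397}$ ($t = 169 \left(- \frac{1}{241}\right) - \frac{191}{317} = - \frac{169}{241} - \frac{191}{317} = - \frac{99604}{76397} \approx -1.3038$)
$- t = \left(-1\right) \left(- \frac{99604}{76397}\right) = \frac{99604}{76397}$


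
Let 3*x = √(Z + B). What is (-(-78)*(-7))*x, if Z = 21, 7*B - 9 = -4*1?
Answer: -52*√266 ≈ -848.09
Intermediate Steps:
B = 5/7 (B = 9/7 + (-4*1)/7 = 9/7 + (⅐)*(-4) = 9/7 - 4/7 = 5/7 ≈ 0.71429)
x = 2*√266/21 (x = √(21 + 5/7)/3 = √(152/7)/3 = (2*√266/7)/3 = 2*√266/21 ≈ 1.5533)
(-(-78)*(-7))*x = (-(-78)*(-7))*(2*√266/21) = (-39*14)*(2*√266/21) = -52*√266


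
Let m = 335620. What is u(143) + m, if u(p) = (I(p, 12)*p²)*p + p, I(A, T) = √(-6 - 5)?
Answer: 335763 + 2924207*I*√11 ≈ 3.3576e+5 + 9.6985e+6*I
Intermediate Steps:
I(A, T) = I*√11 (I(A, T) = √(-11) = I*√11)
u(p) = p + I*√11*p³ (u(p) = ((I*√11)*p²)*p + p = (I*√11*p²)*p + p = I*√11*p³ + p = p + I*√11*p³)
u(143) + m = (143 + I*√11*143³) + 335620 = (143 + I*√11*2924207) + 335620 = (143 + 2924207*I*√11) + 335620 = 335763 + 2924207*I*√11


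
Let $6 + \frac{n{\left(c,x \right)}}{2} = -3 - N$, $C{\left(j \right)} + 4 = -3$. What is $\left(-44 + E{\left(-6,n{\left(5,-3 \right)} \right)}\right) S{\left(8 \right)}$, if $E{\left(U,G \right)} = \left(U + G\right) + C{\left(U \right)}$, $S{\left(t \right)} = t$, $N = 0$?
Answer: $-600$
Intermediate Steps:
$C{\left(j \right)} = -7$ ($C{\left(j \right)} = -4 - 3 = -7$)
$n{\left(c,x \right)} = -18$ ($n{\left(c,x \right)} = -12 + 2 \left(-3 - 0\right) = -12 + 2 \left(-3 + 0\right) = -12 + 2 \left(-3\right) = -12 - 6 = -18$)
$E{\left(U,G \right)} = -7 + G + U$ ($E{\left(U,G \right)} = \left(U + G\right) - 7 = \left(G + U\right) - 7 = -7 + G + U$)
$\left(-44 + E{\left(-6,n{\left(5,-3 \right)} \right)}\right) S{\left(8 \right)} = \left(-44 - 31\right) 8 = \left(-75\right) 8 = -600$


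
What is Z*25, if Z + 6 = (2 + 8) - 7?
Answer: -75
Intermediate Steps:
Z = -3 (Z = -6 + ((2 + 8) - 7) = -6 + (10 - 7) = -6 + 3 = -3)
Z*25 = -3*25 = -75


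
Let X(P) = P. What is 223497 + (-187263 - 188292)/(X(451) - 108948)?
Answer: 24249129564/108497 ≈ 2.2350e+5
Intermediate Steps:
223497 + (-187263 - 188292)/(X(451) - 108948) = 223497 + (-187263 - 188292)/(451 - 108948) = 223497 - 375555/(-108497) = 223497 - 375555*(-1/108497) = 223497 + 375555/108497 = 24249129564/108497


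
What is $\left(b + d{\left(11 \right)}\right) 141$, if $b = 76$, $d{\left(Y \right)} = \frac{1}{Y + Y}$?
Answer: $\frac{235893}{22} \approx 10722.0$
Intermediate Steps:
$d{\left(Y \right)} = \frac{1}{2 Y}$
$\left(b + d{\left(11 \right)}\right) 141 = \left(76 + \frac{1}{2 \cdot 11}\right) 141 = \left(76 + \frac{1}{2} \cdot \frac{1}{11}\right) 141 = \left(76 + \frac{1}{22}\right) 141 = \frac{1673}{22} \cdot 141 = \frac{235893}{22}$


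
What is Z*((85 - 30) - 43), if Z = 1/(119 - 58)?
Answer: 12/61 ≈ 0.19672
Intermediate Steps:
Z = 1/61 ≈ 0.016393
Z*((85 - 30) - 43) = ((85 - 30) - 43)/61 = (55 - 43)/61 = (1/61)*12 = 12/61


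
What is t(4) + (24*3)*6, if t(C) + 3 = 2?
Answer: 431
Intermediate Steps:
t(C) = -1 (t(C) = -3 + 2 = -1)
t(4) + (24*3)*6 = -1 + (24*3)*6 = -1 + 72*6 = -1 + 432 = 431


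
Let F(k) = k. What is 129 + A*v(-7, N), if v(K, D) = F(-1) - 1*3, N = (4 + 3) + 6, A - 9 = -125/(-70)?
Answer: 601/7 ≈ 85.857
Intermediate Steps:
A = 151/14 (A = 9 - 125/(-70) = 9 - 125*(-1/70) = 9 + 25/14 = 151/14 ≈ 10.786)
N = 13 (N = 7 + 6 = 13)
v(K, D) = -4 (v(K, D) = -1 - 1*3 = -1 - 3 = -4)
129 + A*v(-7, N) = 129 + (151/14)*(-4) = 129 - 302/7 = 601/7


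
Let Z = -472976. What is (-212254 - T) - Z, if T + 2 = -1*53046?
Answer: 313770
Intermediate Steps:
T = -53048 (T = -2 - 1*53046 = -2 - 53046 = -53048)
(-212254 - T) - Z = (-212254 - 1*(-53048)) - 1*(-472976) = (-212254 + 53048) + 472976 = -159206 + 472976 = 313770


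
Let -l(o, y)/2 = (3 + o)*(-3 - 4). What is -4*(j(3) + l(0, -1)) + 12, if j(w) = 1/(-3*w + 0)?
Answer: -1400/9 ≈ -155.56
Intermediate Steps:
j(w) = -1/(3*w) (j(w) = 1/(-3*w) = -1/(3*w))
l(o, y) = 42 + 14*o (l(o, y) = -2*(3 + o)*(-3 - 4) = -2*(3 + o)*(-7) = -2*(-21 - 7*o) = 42 + 14*o)
-4*(j(3) + l(0, -1)) + 12 = -4*(-⅓/3 + (42 + 14*0)) + 12 = -4*(-⅓*⅓ + (42 + 0)) + 12 = -4*(-⅑ + 42) + 12 = -4*377/9 + 12 = -1508/9 + 12 = -1400/9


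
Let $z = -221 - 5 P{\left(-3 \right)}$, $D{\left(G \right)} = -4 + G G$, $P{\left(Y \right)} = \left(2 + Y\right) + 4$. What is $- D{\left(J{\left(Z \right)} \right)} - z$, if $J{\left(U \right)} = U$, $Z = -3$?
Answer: $231$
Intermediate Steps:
$P{\left(Y \right)} = 6 + Y$
$D{\left(G \right)} = -4 + G^{2}$
$z = -236$ ($z = -221 - 5 \left(6 - 3\right) = -221 - 5 \cdot 3 = -221 - 15 = -236$)
$- D{\left(J{\left(Z \right)} \right)} - z = - (-4 + \left(-3\right)^{2}) - -236 = - (-4 + 9) + 236 = \left(-1\right) 5 + 236 = -5 + 236 = 231$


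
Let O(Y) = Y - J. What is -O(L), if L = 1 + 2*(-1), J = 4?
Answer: 5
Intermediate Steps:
L = -1 (L = 1 - 2 = -1)
O(Y) = -4 + Y (O(Y) = Y - 1*4 = Y - 4 = -4 + Y)
-O(L) = -(-4 - 1) = -1*(-5) = 5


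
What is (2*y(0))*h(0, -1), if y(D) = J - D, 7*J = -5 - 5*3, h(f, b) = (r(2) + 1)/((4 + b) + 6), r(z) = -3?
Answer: 80/63 ≈ 1.2698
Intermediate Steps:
h(f, b) = -2/(10 + b) (h(f, b) = (-3 + 1)/((4 + b) + 6) = -2/(10 + b))
J = -20/7 (J = (-5 - 5*3)/7 = (-5 - 15)/7 = (⅐)*(-20) = -20/7 ≈ -2.8571)
y(D) = -20/7 - D
(2*y(0))*h(0, -1) = (2*(-20/7 - 1*0))*(-2/(10 - 1)) = (2*(-20/7 + 0))*(-2/9) = (2*(-20/7))*(-2*⅑) = -40/7*(-2/9) = 80/63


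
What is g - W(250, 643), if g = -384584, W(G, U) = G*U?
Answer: -545334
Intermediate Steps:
g - W(250, 643) = -384584 - 250*643 = -384584 - 1*160750 = -384584 - 160750 = -545334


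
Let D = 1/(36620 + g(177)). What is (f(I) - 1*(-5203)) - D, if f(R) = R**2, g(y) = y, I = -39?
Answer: 247423027/36797 ≈ 6724.0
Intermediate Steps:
D = 1/36797 (D = 1/(36620 + 177) = 1/36797 ≈ 2.7176e-5)
(f(I) - 1*(-5203)) - D = ((-39)**2 - 1*(-5203)) - 1*1/36797 = (1521 + 5203) - 1/36797 = 6724 - 1/36797 = 247423027/36797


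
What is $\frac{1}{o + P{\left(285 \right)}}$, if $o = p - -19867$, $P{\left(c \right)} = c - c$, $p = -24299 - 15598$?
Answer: $- \frac{1}{20030} \approx -4.9925 \cdot 10^{-5}$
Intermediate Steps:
$p = -39897$
$P{\left(c \right)} = 0$
$o = -20030$ ($o = -39897 - -19867 = -39897 + 19867 = -20030$)
$\frac{1}{o + P{\left(285 \right)}} = \frac{1}{-20030 + 0} = \frac{1}{-20030} = - \frac{1}{20030}$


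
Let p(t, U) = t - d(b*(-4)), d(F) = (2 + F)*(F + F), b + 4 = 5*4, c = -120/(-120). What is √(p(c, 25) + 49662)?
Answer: √41727 ≈ 204.27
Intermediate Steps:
c = 1 (c = -120*(-1/120) = 1)
b = 16 (b = -4 + 5*4 = -4 + 20 = 16)
d(F) = 2*F*(2 + F) (d(F) = (2 + F)*(2*F) = 2*F*(2 + F))
p(t, U) = -7936 + t (p(t, U) = t - 2*16*(-4)*(2 + 16*(-4)) = t - 2*(-64)*(2 - 64) = t - 2*(-64)*(-62) = t - 1*7936 = t - 7936 = -7936 + t)
√(p(c, 25) + 49662) = √((-7936 + 1) + 49662) = √(-7935 + 49662) = √41727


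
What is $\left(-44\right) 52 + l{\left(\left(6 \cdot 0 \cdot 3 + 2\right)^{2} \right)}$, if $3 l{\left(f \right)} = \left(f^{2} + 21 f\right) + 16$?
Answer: $- \frac{6748}{3} \approx -2249.3$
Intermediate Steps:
$l{\left(f \right)} = \frac{16}{3} + 7 f + \frac{f^{2}}{3}$ ($l{\left(f \right)} = \frac{\left(f^{2} + 21 f\right) + 16}{3} = \frac{16 + f^{2} + 21 f}{3} = \frac{16}{3} + 7 f + \frac{f^{2}}{3}$)
$\left(-44\right) 52 + l{\left(\left(6 \cdot 0 \cdot 3 + 2\right)^{2} \right)} = \left(-44\right) 52 + \left(\frac{16}{3} + 7 \left(6 \cdot 0 \cdot 3 + 2\right)^{2} + \frac{\left(\left(6 \cdot 0 \cdot 3 + 2\right)^{2}\right)^{2}}{3}\right) = -2288 + \left(\frac{16}{3} + 7 \left(0 \cdot 3 + 2\right)^{2} + \frac{\left(\left(0 \cdot 3 + 2\right)^{2}\right)^{2}}{3}\right) = -2288 + \left(\frac{16}{3} + 7 \left(0 + 2\right)^{2} + \frac{\left(\left(0 + 2\right)^{2}\right)^{2}}{3}\right) = -2288 + \left(\frac{16}{3} + 7 \cdot 2^{2} + \frac{\left(2^{2}\right)^{2}}{3}\right) = -2288 + \left(\frac{16}{3} + 7 \cdot 4 + \frac{4^{2}}{3}\right) = -2288 + \left(\frac{16}{3} + 28 + \frac{1}{3} \cdot 16\right) = -2288 + \left(\frac{16}{3} + 28 + \frac{16}{3}\right) = -2288 + \frac{116}{3} = - \frac{6748}{3}$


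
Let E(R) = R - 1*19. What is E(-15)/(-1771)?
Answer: 34/1771 ≈ 0.019198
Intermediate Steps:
E(R) = -19 + R (E(R) = R - 19 = -19 + R)
E(-15)/(-1771) = (-19 - 15)/(-1771) = -34*(-1/1771) = 34/1771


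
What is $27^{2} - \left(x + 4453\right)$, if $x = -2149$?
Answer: $-1575$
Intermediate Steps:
$27^{2} - \left(x + 4453\right) = 27^{2} - \left(-2149 + 4453\right) = 729 - 2304 = -1575$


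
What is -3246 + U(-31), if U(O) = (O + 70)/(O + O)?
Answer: -201291/62 ≈ -3246.6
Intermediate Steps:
U(O) = (70 + O)/(2*O) (U(O) = (70 + O)/((2*O)) = (70 + O)*(1/(2*O)) = (70 + O)/(2*O))
-3246 + U(-31) = -3246 + (1/2)*(70 - 31)/(-31) = -3246 + (1/2)*(-1/31)*39 = -3246 - 39/62 = -201291/62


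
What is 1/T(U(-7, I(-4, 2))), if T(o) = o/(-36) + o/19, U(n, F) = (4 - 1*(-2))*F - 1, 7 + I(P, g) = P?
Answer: -684/1139 ≈ -0.60053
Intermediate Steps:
I(P, g) = -7 + P
U(n, F) = -1 + 6*F (U(n, F) = (4 + 2)*F - 1 = 6*F - 1 = -1 + 6*F)
T(o) = 17*o/684 (T(o) = o*(-1/36) + o*(1/19) = -o/36 + o/19 = 17*o/684)
1/T(U(-7, I(-4, 2))) = 1/(17*(-1 + 6*(-7 - 4))/684) = 1/(17*(-1 + 6*(-11))/684) = 1/(17*(-1 - 66)/684) = 1/((17/684)*(-67)) = 1/(-1139/684) = -684/1139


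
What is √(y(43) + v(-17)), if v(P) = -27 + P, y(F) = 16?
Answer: 2*I*√7 ≈ 5.2915*I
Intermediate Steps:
√(y(43) + v(-17)) = √(16 + (-27 - 17)) = √(16 - 44) = √(-28) = 2*I*√7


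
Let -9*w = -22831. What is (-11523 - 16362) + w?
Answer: -228134/9 ≈ -25348.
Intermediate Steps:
w = 22831/9 (w = -⅑*(-22831) = 22831/9 ≈ 2536.8)
(-11523 - 16362) + w = (-11523 - 16362) + 22831/9 = -27885 + 22831/9 = -228134/9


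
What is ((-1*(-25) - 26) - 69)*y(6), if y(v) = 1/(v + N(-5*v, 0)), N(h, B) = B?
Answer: -35/3 ≈ -11.667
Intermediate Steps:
y(v) = 1/v (y(v) = 1/(v + 0) = 1/v)
((-1*(-25) - 26) - 69)*y(6) = ((-1*(-25) - 26) - 69)/6 = ((25 - 26) - 69)*(1/6) = (-1 - 69)*(1/6) = -70*1/6 = -35/3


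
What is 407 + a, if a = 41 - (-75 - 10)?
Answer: 533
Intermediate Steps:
a = 126 (a = 41 - 1*(-85) = 41 + 85 = 126)
407 + a = 407 + 126 = 533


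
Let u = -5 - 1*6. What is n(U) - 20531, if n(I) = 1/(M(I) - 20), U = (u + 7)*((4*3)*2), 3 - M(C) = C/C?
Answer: -369559/18 ≈ -20531.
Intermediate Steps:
M(C) = 2 (M(C) = 3 - C/C = 3 - 1*1 = 3 - 1 = 2)
u = -11 (u = -5 - 6 = -11)
U = -96 (U = (-11 + 7)*((4*3)*2) = -48*2 = -4*24 = -96)
n(I) = -1/18 (n(I) = 1/(2 - 20) = 1/(-18) = -1/18)
n(U) - 20531 = -1/18 - 20531 = -369559/18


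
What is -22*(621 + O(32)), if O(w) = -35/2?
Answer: -13277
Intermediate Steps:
O(w) = -35/2 (O(w) = -35*½ = -35/2)
-22*(621 + O(32)) = -22*(621 - 35/2) = -22*1207/2 = -13277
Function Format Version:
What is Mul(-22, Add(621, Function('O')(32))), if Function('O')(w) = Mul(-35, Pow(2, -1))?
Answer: -13277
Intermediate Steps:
Function('O')(w) = Rational(-35, 2) (Function('O')(w) = Mul(-35, Rational(1, 2)) = Rational(-35, 2))
Mul(-22, Add(621, Function('O')(32))) = Mul(-22, Add(621, Rational(-35, 2))) = Mul(-22, Rational(1207, 2)) = -13277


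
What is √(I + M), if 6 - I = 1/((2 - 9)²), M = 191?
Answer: 2*√2413/7 ≈ 14.035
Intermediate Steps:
I = 293/49 (I = 6 - 1/((2 - 9)²) = 6 - 1/((-7)²) = 6 - 1/49 = 293/49 ≈ 5.9796)
√(I + M) = √(293/49 + 191) = √(9652/49) = 2*√2413/7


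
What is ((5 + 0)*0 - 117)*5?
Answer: -585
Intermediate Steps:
((5 + 0)*0 - 117)*5 = (5*0 - 117)*5 = (0 - 117)*5 = -117*5 = -585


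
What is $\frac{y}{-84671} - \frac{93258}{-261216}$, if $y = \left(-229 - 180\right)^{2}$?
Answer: $- \frac{1988901421}{1228745552} \approx -1.6186$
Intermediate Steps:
$y = 167281$ ($y = \left(-409\right)^{2} = 167281$)
$\frac{y}{-84671} - \frac{93258}{-261216} = \frac{167281}{-84671} - \frac{93258}{-261216} = 167281 \left(- \frac{1}{84671}\right) - - \frac{5181}{14512} = - \frac{167281}{84671} + \frac{5181}{14512} = - \frac{1988901421}{1228745552}$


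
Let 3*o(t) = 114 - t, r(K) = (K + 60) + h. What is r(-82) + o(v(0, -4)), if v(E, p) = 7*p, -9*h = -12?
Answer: 80/3 ≈ 26.667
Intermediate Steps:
h = 4/3 (h = -1/9*(-12) = 4/3 ≈ 1.3333)
r(K) = 184/3 + K (r(K) = (K + 60) + 4/3 = (60 + K) + 4/3 = 184/3 + K)
o(t) = 38 - t/3 (o(t) = (114 - t)/3 = 38 - t/3)
r(-82) + o(v(0, -4)) = (184/3 - 82) + (38 - 7*(-4)/3) = -62/3 + (38 - 1/3*(-28)) = -62/3 + (38 + 28/3) = -62/3 + 142/3 = 80/3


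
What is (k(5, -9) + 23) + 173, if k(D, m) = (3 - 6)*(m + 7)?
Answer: 202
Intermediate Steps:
k(D, m) = -21 - 3*m (k(D, m) = -3*(7 + m) = -21 - 3*m)
(k(5, -9) + 23) + 173 = ((-21 - 3*(-9)) + 23) + 173 = ((-21 + 27) + 23) + 173 = (6 + 23) + 173 = 29 + 173 = 202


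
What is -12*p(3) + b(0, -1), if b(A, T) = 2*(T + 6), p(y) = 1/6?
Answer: 8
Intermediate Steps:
p(y) = ⅙
b(A, T) = 12 + 2*T (b(A, T) = 2*(6 + T) = 12 + 2*T)
-12*p(3) + b(0, -1) = -12*⅙ + (12 + 2*(-1)) = -2 + (12 - 2) = -2 + 10 = 8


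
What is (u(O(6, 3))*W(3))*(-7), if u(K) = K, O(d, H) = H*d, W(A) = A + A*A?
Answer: -1512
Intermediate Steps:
W(A) = A + A**2
(u(O(6, 3))*W(3))*(-7) = ((3*6)*(3*(1 + 3)))*(-7) = (18*(3*4))*(-7) = (18*12)*(-7) = 216*(-7) = -1512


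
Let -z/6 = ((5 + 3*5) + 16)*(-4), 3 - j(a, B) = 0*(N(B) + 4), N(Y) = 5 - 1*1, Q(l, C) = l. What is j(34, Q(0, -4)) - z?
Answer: -861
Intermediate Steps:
N(Y) = 4 (N(Y) = 5 - 1 = 4)
j(a, B) = 3 (j(a, B) = 3 - 0*(4 + 4) = 3 - 0*8 = 3 - 1*0 = 3 + 0 = 3)
z = 864 (z = -6*((5 + 3*5) + 16)*(-4) = -6*((5 + 15) + 16)*(-4) = -6*(20 + 16)*(-4) = -216*(-4) = -6*(-144) = 864)
j(34, Q(0, -4)) - z = 3 - 1*864 = 3 - 864 = -861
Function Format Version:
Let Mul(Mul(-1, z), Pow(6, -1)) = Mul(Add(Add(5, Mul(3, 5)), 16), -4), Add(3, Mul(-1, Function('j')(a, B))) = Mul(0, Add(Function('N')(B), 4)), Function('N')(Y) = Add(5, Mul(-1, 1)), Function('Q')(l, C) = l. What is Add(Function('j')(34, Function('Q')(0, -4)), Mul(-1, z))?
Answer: -861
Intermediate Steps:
Function('N')(Y) = 4 (Function('N')(Y) = Add(5, -1) = 4)
Function('j')(a, B) = 3 (Function('j')(a, B) = Add(3, Mul(-1, Mul(0, Add(4, 4)))) = Add(3, Mul(-1, Mul(0, 8))) = Add(3, Mul(-1, 0)) = Add(3, 0) = 3)
z = 864 (z = Mul(-6, Mul(Add(Add(5, Mul(3, 5)), 16), -4)) = Mul(-6, Mul(Add(Add(5, 15), 16), -4)) = Mul(-6, Mul(Add(20, 16), -4)) = Mul(-6, Mul(36, -4)) = Mul(-6, -144) = 864)
Add(Function('j')(34, Function('Q')(0, -4)), Mul(-1, z)) = Add(3, Mul(-1, 864)) = Add(3, -864) = -861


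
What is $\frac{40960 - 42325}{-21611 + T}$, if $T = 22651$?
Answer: $- \frac{21}{16} \approx -1.3125$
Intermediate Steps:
$\frac{40960 - 42325}{-21611 + T} = \frac{40960 - 42325}{-21611 + 22651} = - \frac{1365}{1040} = \left(-1365\right) \frac{1}{1040} = - \frac{21}{16}$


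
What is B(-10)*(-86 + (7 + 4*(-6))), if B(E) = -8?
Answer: 824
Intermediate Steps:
B(-10)*(-86 + (7 + 4*(-6))) = -8*(-86 + (7 + 4*(-6))) = -8*(-86 + (7 - 24)) = -8*(-86 - 17) = -8*(-103) = 824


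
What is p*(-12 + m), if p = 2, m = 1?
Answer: -22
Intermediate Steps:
p*(-12 + m) = 2*(-12 + 1) = 2*(-11) = -22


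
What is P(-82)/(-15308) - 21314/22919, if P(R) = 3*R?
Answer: -3728333/4079582 ≈ -0.91390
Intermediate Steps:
P(-82)/(-15308) - 21314/22919 = (3*(-82))/(-15308) - 21314/22919 = -246*(-1/15308) - 21314*1/22919 = 123/7654 - 21314/22919 = -3728333/4079582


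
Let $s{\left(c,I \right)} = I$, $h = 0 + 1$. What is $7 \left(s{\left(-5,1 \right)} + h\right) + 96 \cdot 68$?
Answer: $6542$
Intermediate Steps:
$h = 1$
$7 \left(s{\left(-5,1 \right)} + h\right) + 96 \cdot 68 = 7 \left(1 + 1\right) + 96 \cdot 68 = 7 \cdot 2 + 6528 = 14 + 6528 = 6542$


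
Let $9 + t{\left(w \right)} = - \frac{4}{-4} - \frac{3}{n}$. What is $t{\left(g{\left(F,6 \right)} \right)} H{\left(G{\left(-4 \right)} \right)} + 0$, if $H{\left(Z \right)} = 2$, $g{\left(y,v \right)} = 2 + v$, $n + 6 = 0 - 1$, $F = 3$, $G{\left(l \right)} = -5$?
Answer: $- \frac{106}{7} \approx -15.143$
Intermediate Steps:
$n = -7$ ($n = -6 + \left(0 - 1\right) = -6 - 1 = -7$)
$t{\left(w \right)} = - \frac{53}{7}$ ($t{\left(w \right)} = -9 - \left(-1 - \frac{3}{7}\right) = -9 - - \frac{10}{7} = -9 + \left(1 + \frac{3}{7}\right) = -9 + \frac{10}{7} = - \frac{53}{7}$)
$t{\left(g{\left(F,6 \right)} \right)} H{\left(G{\left(-4 \right)} \right)} + 0 = \left(- \frac{53}{7}\right) 2 + 0 = - \frac{106}{7} + 0 = - \frac{106}{7}$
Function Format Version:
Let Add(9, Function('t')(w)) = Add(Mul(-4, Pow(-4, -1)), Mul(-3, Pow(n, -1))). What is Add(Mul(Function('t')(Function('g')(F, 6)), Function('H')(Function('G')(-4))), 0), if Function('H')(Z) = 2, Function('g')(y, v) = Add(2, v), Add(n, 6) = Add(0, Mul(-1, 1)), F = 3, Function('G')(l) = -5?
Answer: Rational(-106, 7) ≈ -15.143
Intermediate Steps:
n = -7 (n = Add(-6, Add(0, Mul(-1, 1))) = Add(-6, Add(0, -1)) = Add(-6, -1) = -7)
Function('t')(w) = Rational(-53, 7) (Function('t')(w) = Add(-9, Add(Mul(-4, Pow(-4, -1)), Mul(-3, Pow(-7, -1)))) = Add(-9, Add(Mul(-4, Rational(-1, 4)), Mul(-3, Rational(-1, 7)))) = Add(-9, Add(1, Rational(3, 7))) = Add(-9, Rational(10, 7)) = Rational(-53, 7))
Add(Mul(Function('t')(Function('g')(F, 6)), Function('H')(Function('G')(-4))), 0) = Add(Mul(Rational(-53, 7), 2), 0) = Add(Rational(-106, 7), 0) = Rational(-106, 7)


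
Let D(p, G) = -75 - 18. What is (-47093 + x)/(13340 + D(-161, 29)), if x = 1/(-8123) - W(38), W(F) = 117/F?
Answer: -1118256547/314538806 ≈ -3.5552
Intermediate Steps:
D(p, G) = -93
x = -950429/308674 (x = 1/(-8123) - 117/38 = -1/8123 - 117/38 = -950429/308674 ≈ -3.0791)
(-47093 + x)/(13340 + D(-161, 29)) = (-47093 - 950429/308674)/(13340 - 93) = -14537335111/308674/13247 = -14537335111/308674*1/13247 = -1118256547/314538806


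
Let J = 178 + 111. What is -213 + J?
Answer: 76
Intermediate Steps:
J = 289
-213 + J = -213 + 289 = 76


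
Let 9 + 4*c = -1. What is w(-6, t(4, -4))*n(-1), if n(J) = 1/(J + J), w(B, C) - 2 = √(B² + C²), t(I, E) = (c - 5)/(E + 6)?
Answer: -1 - 3*√89/8 ≈ -4.5377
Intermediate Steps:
c = -5/2 (c = -9/4 + (¼)*(-1) = -9/4 - ¼ = -5/2 ≈ -2.5000)
t(I, E) = -15/(2*(6 + E)) (t(I, E) = (-5/2 - 5)/(E + 6) = -15/(2*(6 + E)))
w(B, C) = 2 + √(B² + C²)
n(J) = 1/(2*J)
w(-6, t(4, -4))*n(-1) = (2 + √((-6)² + (-15/(12 + 2*(-4)))²))*((½)/(-1)) = (2 + √(36 + (-15/(12 - 8))²))*((½)*(-1)) = (2 + √(36 + (-15/4)²))*(-½) = (2 + √(36 + 225/16))*(-½) = (2 + √(801/16))*(-½) = (2 + 3*√89/4)*(-½) = -1 - 3*√89/8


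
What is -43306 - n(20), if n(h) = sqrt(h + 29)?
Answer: -43313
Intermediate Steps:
n(h) = sqrt(29 + h)
-43306 - n(20) = -43306 - sqrt(29 + 20) = -43306 - sqrt(49) = -43306 - 1*7 = -43306 - 7 = -43313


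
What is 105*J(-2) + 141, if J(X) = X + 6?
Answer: 561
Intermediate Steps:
J(X) = 6 + X
105*J(-2) + 141 = 105*(6 - 2) + 141 = 105*4 + 141 = 420 + 141 = 561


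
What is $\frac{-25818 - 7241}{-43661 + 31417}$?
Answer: $\frac{33059}{12244} \approx 2.7$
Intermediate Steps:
$\frac{-25818 - 7241}{-43661 + 31417} = - \frac{33059}{-12244} = \left(-33059\right) \left(- \frac{1}{12244}\right) = \frac{33059}{12244}$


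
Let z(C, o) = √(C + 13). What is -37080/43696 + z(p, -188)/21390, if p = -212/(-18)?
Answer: -4635/5462 + √223/64170 ≈ -0.84836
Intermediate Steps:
p = 106/9 (p = -212*(-1/18) = 106/9 ≈ 11.778)
z(C, o) = √(13 + C)
-37080/43696 + z(p, -188)/21390 = -37080/43696 + √(13 + 106/9)/21390 = -37080*1/43696 + √(223/9)*(1/21390) = -4635/5462 + (√223/3)*(1/21390) = -4635/5462 + √223/64170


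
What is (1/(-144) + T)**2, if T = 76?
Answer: 119749249/20736 ≈ 5774.9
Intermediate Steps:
(1/(-144) + T)**2 = (1/(-144) + 76)**2 = (-1/144 + 76)**2 = (10943/144)**2 = 119749249/20736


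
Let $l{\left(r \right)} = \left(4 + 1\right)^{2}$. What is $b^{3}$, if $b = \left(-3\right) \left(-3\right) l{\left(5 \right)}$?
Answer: $11390625$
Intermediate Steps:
$l{\left(r \right)} = 25$ ($l{\left(r \right)} = 5^{2} = 25$)
$b = 225$ ($b = \left(-3\right) \left(-3\right) 25 = 9 \cdot 25 = 225$)
$b^{3} = 225^{3} = 11390625$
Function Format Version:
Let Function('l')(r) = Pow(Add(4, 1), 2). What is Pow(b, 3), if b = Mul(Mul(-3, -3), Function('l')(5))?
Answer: 11390625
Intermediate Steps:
Function('l')(r) = 25 (Function('l')(r) = Pow(5, 2) = 25)
b = 225 (b = Mul(Mul(-3, -3), 25) = Mul(9, 25) = 225)
Pow(b, 3) = Pow(225, 3) = 11390625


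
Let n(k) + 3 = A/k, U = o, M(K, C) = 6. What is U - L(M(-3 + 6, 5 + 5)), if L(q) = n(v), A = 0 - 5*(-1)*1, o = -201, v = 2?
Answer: -401/2 ≈ -200.50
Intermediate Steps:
A = 5 (A = 0 + 5*1 = 0 + 5 = 5)
U = -201
n(k) = -3 + 5/k
L(q) = -½ (L(q) = -3 + 5/2 = -½)
U - L(M(-3 + 6, 5 + 5)) = -201 - 1*(-½) = -201 + ½ = -401/2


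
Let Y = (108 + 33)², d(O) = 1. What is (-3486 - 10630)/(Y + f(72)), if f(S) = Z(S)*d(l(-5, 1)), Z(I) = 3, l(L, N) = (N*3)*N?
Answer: -3529/4971 ≈ -0.70992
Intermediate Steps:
l(L, N) = 3*N² (l(L, N) = (3*N)*N = 3*N²)
Y = 19881 (Y = 141² = 19881)
f(S) = 3 (f(S) = 3*1 = 3)
(-3486 - 10630)/(Y + f(72)) = (-3486 - 10630)/(19881 + 3) = -14116/19884 = -14116*1/19884 = -3529/4971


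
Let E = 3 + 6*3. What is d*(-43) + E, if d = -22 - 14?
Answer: 1569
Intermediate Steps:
E = 21 (E = 3 + 18 = 21)
d = -36
d*(-43) + E = -36*(-43) + 21 = 1548 + 21 = 1569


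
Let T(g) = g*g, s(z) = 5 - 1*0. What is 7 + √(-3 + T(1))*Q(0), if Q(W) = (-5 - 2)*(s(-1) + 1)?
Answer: 7 - 42*I*√2 ≈ 7.0 - 59.397*I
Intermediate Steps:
s(z) = 5 (s(z) = 5 + 0 = 5)
Q(W) = -42 (Q(W) = (-5 - 2)*(5 + 1) = -7*6 = -42)
T(g) = g²
7 + √(-3 + T(1))*Q(0) = 7 + √(-3 + 1²)*(-42) = 7 + √(-3 + 1)*(-42) = 7 + √(-2)*(-42) = 7 + (I*√2)*(-42) = 7 - 42*I*√2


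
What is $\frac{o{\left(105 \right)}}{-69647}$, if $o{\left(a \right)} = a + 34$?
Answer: $- \frac{139}{69647} \approx -0.0019958$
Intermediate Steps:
$o{\left(a \right)} = 34 + a$
$\frac{o{\left(105 \right)}}{-69647} = \frac{34 + 105}{-69647} = 139 \left(- \frac{1}{69647}\right) = - \frac{139}{69647}$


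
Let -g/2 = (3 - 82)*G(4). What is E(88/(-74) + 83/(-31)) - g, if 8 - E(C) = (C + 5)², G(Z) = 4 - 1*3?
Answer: -199031350/1315609 ≈ -151.28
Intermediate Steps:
G(Z) = 1 (G(Z) = 4 - 3 = 1)
g = 158 (g = -2*(3 - 82) = -(-158) = -2*(-79) = 158)
E(C) = 8 - (5 + C)² (E(C) = 8 - (C + 5)² = 8 - (5 + C)²)
E(88/(-74) + 83/(-31)) - g = (8 - (5 + (88/(-74) + 83/(-31)))²) - 1*158 = (8 - (5 + (88*(-1/74) + 83*(-1/31)))²) - 158 = (8 - (5 + (-44/37 - 83/31))²) - 158 = (8 - (5 - 4435/1147)²) - 158 = (8 - (1300/1147)²) - 158 = (8 - 1*1690000/1315609) - 158 = (8 - 1690000/1315609) - 158 = 8834872/1315609 - 158 = -199031350/1315609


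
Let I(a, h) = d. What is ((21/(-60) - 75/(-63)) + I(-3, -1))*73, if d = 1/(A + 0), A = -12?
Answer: 3869/70 ≈ 55.271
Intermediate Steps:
d = -1/12 (d = 1/(-12 + 0) = 1/(-12) = -1/12 ≈ -0.083333)
I(a, h) = -1/12
((21/(-60) - 75/(-63)) + I(-3, -1))*73 = ((21/(-60) - 75/(-63)) - 1/12)*73 = ((21*(-1/60) - 75*(-1/63)) - 1/12)*73 = ((-7/20 + 25/21) - 1/12)*73 = (353/420 - 1/12)*73 = (53/70)*73 = 3869/70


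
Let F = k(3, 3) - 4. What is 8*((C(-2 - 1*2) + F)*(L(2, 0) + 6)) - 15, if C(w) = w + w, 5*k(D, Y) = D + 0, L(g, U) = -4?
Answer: -987/5 ≈ -197.40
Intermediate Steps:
k(D, Y) = D/5 (k(D, Y) = (D + 0)/5 = D/5)
F = -17/5 (F = (⅕)*3 - 4 = ⅗ - 4 = -17/5 ≈ -3.4000)
C(w) = 2*w
8*((C(-2 - 1*2) + F)*(L(2, 0) + 6)) - 15 = 8*((2*(-2 - 1*2) - 17/5)*(-4 + 6)) - 15 = 8*((2*(-2 - 2) - 17/5)*2) - 15 = 8*((2*(-4) - 17/5)*2) - 15 = 8*((-8 - 17/5)*2) - 15 = 8*(-57/5*2) - 15 = 8*(-114/5) - 15 = -912/5 - 15 = -987/5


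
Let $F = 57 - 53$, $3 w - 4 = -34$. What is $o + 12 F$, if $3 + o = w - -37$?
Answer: $72$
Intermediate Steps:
$w = -10$ ($w = \frac{4}{3} + \frac{1}{3} \left(-34\right) = \frac{4}{3} - \frac{34}{3} = -10$)
$F = 4$ ($F = 57 - 53 = 4$)
$o = 24$ ($o = -3 - -27 = -3 + \left(-10 + 37\right) = -3 + 27 = 24$)
$o + 12 F = 24 + 12 \cdot 4 = 24 + 48 = 72$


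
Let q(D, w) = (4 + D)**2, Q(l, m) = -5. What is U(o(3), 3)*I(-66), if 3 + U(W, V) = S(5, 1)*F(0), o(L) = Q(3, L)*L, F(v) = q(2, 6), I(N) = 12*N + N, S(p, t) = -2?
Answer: 64350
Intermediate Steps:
I(N) = 13*N
F(v) = 36 (F(v) = (4 + 2)**2 = 6**2 = 36)
o(L) = -5*L
U(W, V) = -75 (U(W, V) = -3 - 2*36 = -3 - 72 = -75)
U(o(3), 3)*I(-66) = -975*(-66) = -75*(-858) = 64350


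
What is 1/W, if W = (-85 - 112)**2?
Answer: 1/38809 ≈ 2.5767e-5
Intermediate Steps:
W = 38809 (W = (-197)**2 = 38809)
1/W = 1/38809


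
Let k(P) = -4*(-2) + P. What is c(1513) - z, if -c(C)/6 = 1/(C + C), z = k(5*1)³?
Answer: -3324064/1513 ≈ -2197.0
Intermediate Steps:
k(P) = 8 + P
z = 2197 (z = (8 + 5*1)³ = (8 + 5)³ = 13³ = 2197)
c(C) = -3/C (c(C) = -6/(C + C) = -6*1/(2*C) = -3/C)
c(1513) - z = -3/1513 - 1*2197 = -3*1/1513 - 2197 = -3/1513 - 2197 = -3324064/1513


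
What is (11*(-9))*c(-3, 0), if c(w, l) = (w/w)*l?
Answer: 0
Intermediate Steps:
c(w, l) = l (c(w, l) = 1*l = l)
(11*(-9))*c(-3, 0) = (11*(-9))*0 = -99*0 = 0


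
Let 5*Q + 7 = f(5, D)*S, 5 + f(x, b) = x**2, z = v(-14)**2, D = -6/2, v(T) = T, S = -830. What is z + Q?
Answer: -15627/5 ≈ -3125.4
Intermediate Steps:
D = -3 (D = -6*1/2 = -3)
z = 196 (z = (-14)**2 = 196)
f(x, b) = -5 + x**2
Q = -16607/5 (Q = -7/5 + ((-5 + 5**2)*(-830))/5 = -7/5 + ((-5 + 25)*(-830))/5 = -7/5 + (20*(-830))/5 = -7/5 + (1/5)*(-16600) = -7/5 - 3320 = -16607/5 ≈ -3321.4)
z + Q = 196 - 16607/5 = -15627/5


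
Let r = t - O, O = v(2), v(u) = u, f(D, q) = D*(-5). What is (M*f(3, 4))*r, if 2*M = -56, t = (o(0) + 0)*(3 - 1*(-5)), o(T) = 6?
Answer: 19320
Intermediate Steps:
f(D, q) = -5*D
t = 48 (t = (6 + 0)*(3 - 1*(-5)) = 6*(3 + 5) = 6*8 = 48)
O = 2
r = 46 (r = 48 - 1*2 = 48 - 2 = 46)
M = -28 (M = (½)*(-56) = -28)
(M*f(3, 4))*r = -(-140)*3*46 = -28*(-15)*46 = 420*46 = 19320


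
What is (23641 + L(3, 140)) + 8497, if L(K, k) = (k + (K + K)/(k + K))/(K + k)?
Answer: 657209988/20449 ≈ 32139.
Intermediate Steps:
L(K, k) = (k + 2*K/(K + k))/(K + k) (L(K, k) = (k + (2*K)/(K + k))/(K + k) = (k + 2*K/(K + k))/(K + k))
(23641 + L(3, 140)) + 8497 = (23641 + (140² + 2*3 + 3*140)/(3 + 140)²) + 8497 = (23641 + (19600 + 6 + 420)/143²) + 8497 = (23641 + (1/20449)*20026) + 8497 = (23641 + 20026/20449) + 8497 = 483454835/20449 + 8497 = 657209988/20449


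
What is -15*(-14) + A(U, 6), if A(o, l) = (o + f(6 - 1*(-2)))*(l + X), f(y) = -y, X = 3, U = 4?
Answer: 174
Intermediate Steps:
A(o, l) = (-8 + o)*(3 + l) (A(o, l) = (o - (6 - 1*(-2)))*(l + 3) = (o - (6 + 2))*(3 + l) = (o - 1*8)*(3 + l) = (o - 8)*(3 + l) = (-8 + o)*(3 + l))
-15*(-14) + A(U, 6) = -15*(-14) + (-24 - 8*6 + 3*4 + 6*4) = 210 + (-24 - 48 + 12 + 24) = 210 - 36 = 174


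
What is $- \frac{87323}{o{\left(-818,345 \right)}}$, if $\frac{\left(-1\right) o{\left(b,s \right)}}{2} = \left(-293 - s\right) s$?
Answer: $- \frac{87323}{440220} \approx -0.19836$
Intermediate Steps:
$o{\left(b,s \right)} = - 2 s \left(-293 - s\right)$ ($o{\left(b,s \right)} = - 2 \left(-293 - s\right) s = - 2 s \left(-293 - s\right)$)
$- \frac{87323}{o{\left(-818,345 \right)}} = - \frac{87323}{2 \cdot 345 \left(293 + 345\right)} = - \frac{87323}{2 \cdot 345 \cdot 638} = - \frac{87323}{440220}$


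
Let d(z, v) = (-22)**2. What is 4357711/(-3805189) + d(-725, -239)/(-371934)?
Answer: -811311297275/707639582763 ≈ -1.1465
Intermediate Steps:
d(z, v) = 484
4357711/(-3805189) + d(-725, -239)/(-371934) = 4357711/(-3805189) + 484/(-371934) = 4357711*(-1/3805189) + 484*(-1/371934) = -4357711/3805189 - 242/185967 = -811311297275/707639582763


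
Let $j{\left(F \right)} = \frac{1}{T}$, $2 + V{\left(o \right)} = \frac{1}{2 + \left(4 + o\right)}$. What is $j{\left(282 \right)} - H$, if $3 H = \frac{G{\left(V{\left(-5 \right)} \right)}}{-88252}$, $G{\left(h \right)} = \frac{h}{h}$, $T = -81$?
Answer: $- \frac{88225}{7148412} \approx -0.012342$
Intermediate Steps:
$V{\left(o \right)} = -2 + \frac{1}{6 + o}$ ($V{\left(o \right)} = -2 + \frac{1}{2 + \left(4 + o\right)} = -2 + \frac{1}{6 + o}$)
$G{\left(h \right)} = 1$
$j{\left(F \right)} = - \frac{1}{81}$ ($j{\left(F \right)} = \frac{1}{-81} = - \frac{1}{81}$)
$H = - \frac{1}{264756}$ ($H = \frac{1 \frac{1}{-88252}}{3} = \frac{1 \left(- \frac{1}{88252}\right)}{3} = \frac{1}{3} \left(- \frac{1}{88252}\right) = - \frac{1}{264756} \approx -3.7771 \cdot 10^{-6}$)
$j{\left(282 \right)} - H = - \frac{1}{81} - - \frac{1}{264756} = - \frac{1}{81} + \frac{1}{264756} = - \frac{88225}{7148412}$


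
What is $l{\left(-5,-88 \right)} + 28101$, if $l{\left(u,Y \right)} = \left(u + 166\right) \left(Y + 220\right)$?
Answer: $49353$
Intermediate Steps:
$l{\left(u,Y \right)} = \left(166 + u\right) \left(220 + Y\right)$
$l{\left(-5,-88 \right)} + 28101 = \left(36520 + 166 \left(-88\right) + 220 \left(-5\right) - -440\right) + 28101 = \left(36520 - 14608 - 1100 + 440\right) + 28101 = 21252 + 28101 = 49353$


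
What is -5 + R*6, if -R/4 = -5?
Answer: 115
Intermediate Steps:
R = 20 (R = -4*(-5) = 20)
-5 + R*6 = -5 + 20*6 = -5 + 120 = 115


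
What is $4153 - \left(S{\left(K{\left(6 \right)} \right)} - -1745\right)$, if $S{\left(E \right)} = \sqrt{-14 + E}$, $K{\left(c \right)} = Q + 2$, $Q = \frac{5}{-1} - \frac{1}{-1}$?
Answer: $2408 - 4 i \approx 2408.0 - 4.0 i$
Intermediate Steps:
$Q = -4$ ($Q = 5 \left(-1\right) - -1 = -5 + 1 = -4$)
$K{\left(c \right)} = -2$ ($K{\left(c \right)} = -4 + 2 = -2$)
$4153 - \left(S{\left(K{\left(6 \right)} \right)} - -1745\right) = 4153 - \left(\sqrt{-14 - 2} - -1745\right) = 4153 - \left(\sqrt{-16} + 1745\right) = 4153 - \left(4 i + 1745\right) = 4153 - \left(1745 + 4 i\right) = 2408 - 4 i$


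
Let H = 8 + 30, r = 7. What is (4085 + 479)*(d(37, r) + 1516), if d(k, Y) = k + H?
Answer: 7261324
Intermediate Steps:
H = 38
d(k, Y) = 38 + k (d(k, Y) = k + 38 = 38 + k)
(4085 + 479)*(d(37, r) + 1516) = (4085 + 479)*((38 + 37) + 1516) = 4564*(75 + 1516) = 4564*1591 = 7261324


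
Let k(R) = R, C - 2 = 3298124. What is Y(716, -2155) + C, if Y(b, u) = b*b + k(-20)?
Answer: 3810762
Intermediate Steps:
C = 3298126 (C = 2 + 3298124 = 3298126)
Y(b, u) = -20 + b² (Y(b, u) = b*b - 20 = b² - 20 = -20 + b²)
Y(716, -2155) + C = (-20 + 716²) + 3298126 = (-20 + 512656) + 3298126 = 512636 + 3298126 = 3810762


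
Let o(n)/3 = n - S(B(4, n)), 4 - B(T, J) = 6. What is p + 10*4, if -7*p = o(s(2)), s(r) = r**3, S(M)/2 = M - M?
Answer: 256/7 ≈ 36.571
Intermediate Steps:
B(T, J) = -2 (B(T, J) = 4 - 1*6 = 4 - 6 = -2)
S(M) = 0 (S(M) = 2*(M - M) = 2*0 = 0)
o(n) = 3*n (o(n) = 3*(n - 1*0) = 3*(n + 0) = 3*n)
p = -24/7 (p = -3*2**3/7 = -3*8/7 = -1/7*24 = -24/7 ≈ -3.4286)
p + 10*4 = -24/7 + 10*4 = -24/7 + 40 = 256/7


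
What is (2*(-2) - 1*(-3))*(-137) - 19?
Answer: 118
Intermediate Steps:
(2*(-2) - 1*(-3))*(-137) - 19 = (-4 + 3)*(-137) - 19 = -1*(-137) - 19 = 137 - 19 = 118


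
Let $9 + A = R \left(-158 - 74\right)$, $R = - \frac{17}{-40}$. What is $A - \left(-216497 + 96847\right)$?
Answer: $\frac{597712}{5} \approx 1.1954 \cdot 10^{5}$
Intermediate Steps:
$R = \frac{17}{40}$ ($R = \left(-17\right) \left(- \frac{1}{40}\right) = \frac{17}{40} \approx 0.425$)
$A = - \frac{538}{5}$ ($A = -9 + \frac{17 \left(-158 - 74\right)}{40} = -9 + \frac{17}{40} \left(-232\right) = -9 - \frac{493}{5} = - \frac{538}{5} \approx -107.6$)
$A - \left(-216497 + 96847\right) = - \frac{538}{5} - \left(-216497 + 96847\right) = - \frac{538}{5} - -119650 = - \frac{538}{5} + 119650 = \frac{597712}{5}$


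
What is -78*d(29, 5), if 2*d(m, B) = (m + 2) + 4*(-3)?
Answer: -741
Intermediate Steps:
d(m, B) = -5 + m/2 (d(m, B) = ((m + 2) + 4*(-3))/2 = ((2 + m) - 12)/2 = (-10 + m)/2 = -5 + m/2)
-78*d(29, 5) = -78*(-5 + (1/2)*29) = -78*(-5 + 29/2) = -78*19/2 = -741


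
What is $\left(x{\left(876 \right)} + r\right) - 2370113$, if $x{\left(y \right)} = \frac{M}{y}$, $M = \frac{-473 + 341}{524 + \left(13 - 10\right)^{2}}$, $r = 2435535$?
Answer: $\frac{2545504587}{38909} \approx 65422.0$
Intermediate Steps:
$M = - \frac{132}{533}$ ($M = - \frac{132}{524 + 3^{2}} = - \frac{132}{524 + 9} = - \frac{132}{533} \approx -0.24765$)
$x{\left(y \right)} = - \frac{132}{533 y}$
$\left(x{\left(876 \right)} + r\right) - 2370113 = \left(- \frac{132}{533 \cdot 876} + 2435535\right) - 2370113 = \left(\left(- \frac{132}{533}\right) \frac{1}{876} + 2435535\right) - 2370113 = \left(- \frac{11}{38909} + 2435535\right) - 2370113 = \frac{94764231304}{38909} - 2370113 = \frac{2545504587}{38909}$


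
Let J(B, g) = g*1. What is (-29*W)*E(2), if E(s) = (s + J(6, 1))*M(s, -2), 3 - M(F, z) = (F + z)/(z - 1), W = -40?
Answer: 10440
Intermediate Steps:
J(B, g) = g
M(F, z) = 3 - (F + z)/(-1 + z) (M(F, z) = 3 - (F + z)/(z - 1) = 3 - (F + z)/(-1 + z))
E(s) = (1 + s)*(7/3 + s/3) (E(s) = (s + 1)*((-3 - s + 2*(-2))/(-1 - 2)) = (1 + s)*((-3 - s - 4)/(-3)) = (1 + s)*(-(-7 - s)/3) = (1 + s)*(7/3 + s/3))
(-29*W)*E(2) = (-29*(-40))*((1 + 2)*(7 + 2)/3) = 1160*((1/3)*3*9) = 1160*9 = 10440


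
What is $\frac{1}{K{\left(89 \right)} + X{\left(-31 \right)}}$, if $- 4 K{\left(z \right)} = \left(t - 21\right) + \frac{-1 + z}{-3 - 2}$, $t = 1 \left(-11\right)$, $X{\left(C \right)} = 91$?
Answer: $\frac{5}{517} \approx 0.0096712$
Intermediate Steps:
$t = -11$
$K{\left(z \right)} = \frac{159}{20} + \frac{z}{20}$ ($K{\left(z \right)} = - \frac{\left(-11 - 21\right) + \frac{-1 + z}{-3 - 2}}{4} = - \frac{-32 + \frac{-1 + z}{-5}}{4} = - \frac{-32 + \left(-1 + z\right) \left(- \frac{1}{5}\right)}{4} = - \frac{-32 - \left(- \frac{1}{5} + \frac{z}{5}\right)}{4} = - \frac{- \frac{159}{5} - \frac{z}{5}}{4} = \frac{159}{20} + \frac{z}{20}$)
$\frac{1}{K{\left(89 \right)} + X{\left(-31 \right)}} = \frac{1}{\left(\frac{159}{20} + \frac{1}{20} \cdot 89\right) + 91} = \frac{1}{\left(\frac{159}{20} + \frac{89}{20}\right) + 91} = \frac{1}{\frac{62}{5} + 91} = \frac{1}{\frac{517}{5}} = \frac{5}{517}$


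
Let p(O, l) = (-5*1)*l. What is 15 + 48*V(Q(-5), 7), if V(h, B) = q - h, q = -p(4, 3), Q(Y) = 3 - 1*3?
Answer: 735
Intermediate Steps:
p(O, l) = -5*l
Q(Y) = 0 (Q(Y) = 3 - 3 = 0)
q = 15 (q = -(-5)*3 = -1*(-15) = 15)
V(h, B) = 15 - h
15 + 48*V(Q(-5), 7) = 15 + 48*(15 - 1*0) = 15 + 48*(15 + 0) = 15 + 48*15 = 15 + 720 = 735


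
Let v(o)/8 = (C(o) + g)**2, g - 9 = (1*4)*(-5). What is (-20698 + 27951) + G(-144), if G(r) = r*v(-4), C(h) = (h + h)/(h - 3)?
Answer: -5129275/49 ≈ -1.0468e+5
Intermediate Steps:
g = -11 (g = 9 + (1*4)*(-5) = 9 + 4*(-5) = 9 - 20 = -11)
C(h) = 2*h/(-3 + h) (C(h) = (2*h)/(-3 + h) = 2*h/(-3 + h))
v(o) = 8*(-11 + 2*o/(-3 + o))**2 (v(o) = 8*(2*o/(-3 + o) - 11)**2 = 8*(-11 + 2*o/(-3 + o))**2)
G(r) = 38088*r/49 (G(r) = r*(72*(11 - 3*(-4))**2/(-3 - 4)**2) = r*(72*(11 + 12)**2/(-7)**2) = r*(72*(1/49)*23**2) = r*(72*(1/49)*529) = r*(38088/49) = 38088*r/49)
(-20698 + 27951) + G(-144) = (-20698 + 27951) + (38088/49)*(-144) = 7253 - 5484672/49 = -5129275/49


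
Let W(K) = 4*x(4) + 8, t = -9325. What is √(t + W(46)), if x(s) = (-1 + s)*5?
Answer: I*√9257 ≈ 96.213*I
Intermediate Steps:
x(s) = -5 + 5*s
W(K) = 68 (W(K) = 4*(-5 + 5*4) + 8 = 4*(-5 + 20) + 8 = 4*15 + 8 = 60 + 8 = 68)
√(t + W(46)) = √(-9325 + 68) = √(-9257) = I*√9257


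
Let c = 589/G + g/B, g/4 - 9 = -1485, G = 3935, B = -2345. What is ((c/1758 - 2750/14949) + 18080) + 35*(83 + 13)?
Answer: 31510532148389017/1469720162610 ≈ 21440.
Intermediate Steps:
g = -5904 (g = 36 + 4*(-1485) = 36 - 5940 = -5904)
c = 4922689/1845515 (c = 589/3935 - 5904/(-2345) = 589*(1/3935) - 5904*(-1/2345) = 589/3935 + 5904/2345 = 4922689/1845515 ≈ 2.6674)
((c/1758 - 2750/14949) + 18080) + 35*(83 + 13) = (((4922689/1845515)/1758 - 2750/14949) + 18080) + 35*(83 + 13) = (((4922689/1845515)*(1/1758) - 2750*1/14949) + 18080) + 35*96 = ((4922689/3244415370 - 250/1359) + 18080) + 3360 = (-268137969383/1469720162610 + 18080) + 3360 = 26572272402019417/1469720162610 + 3360 = 31510532148389017/1469720162610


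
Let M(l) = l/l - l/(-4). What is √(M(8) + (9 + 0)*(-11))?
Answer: 4*I*√6 ≈ 9.798*I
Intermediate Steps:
M(l) = 1 + l/4 (M(l) = 1 - l*(-¼) = 1 + l/4)
√(M(8) + (9 + 0)*(-11)) = √((1 + (¼)*8) + (9 + 0)*(-11)) = √((1 + 2) + 9*(-11)) = √(3 - 99) = √(-96) = 4*I*√6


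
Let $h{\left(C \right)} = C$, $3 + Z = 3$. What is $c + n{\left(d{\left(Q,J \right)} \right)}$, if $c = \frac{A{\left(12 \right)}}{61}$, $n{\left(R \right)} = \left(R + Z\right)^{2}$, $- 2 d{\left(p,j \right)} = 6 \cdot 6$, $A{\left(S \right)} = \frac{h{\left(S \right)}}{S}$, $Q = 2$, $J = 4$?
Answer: $\frac{19765}{61} \approx 324.02$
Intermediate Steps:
$Z = 0$ ($Z = -3 + 3 = 0$)
$A{\left(S \right)} = 1$ ($A{\left(S \right)} = \frac{S}{S} = 1$)
$d{\left(p,j \right)} = -18$ ($d{\left(p,j \right)} = - \frac{6 \cdot 6}{2} = \left(- \frac{1}{2}\right) 36 = -18$)
$n{\left(R \right)} = R^{2}$ ($n{\left(R \right)} = \left(R + 0\right)^{2} = R^{2}$)
$c = \frac{1}{61}$ ($c = 1 \cdot \frac{1}{61} = \frac{1}{61} \approx 0.016393$)
$c + n{\left(d{\left(Q,J \right)} \right)} = \frac{1}{61} + \left(-18\right)^{2} = \frac{1}{61} + 324 = \frac{19765}{61}$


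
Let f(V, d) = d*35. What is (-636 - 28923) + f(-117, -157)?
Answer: -35054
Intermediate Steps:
f(V, d) = 35*d
(-636 - 28923) + f(-117, -157) = (-636 - 28923) + 35*(-157) = -29559 - 5495 = -35054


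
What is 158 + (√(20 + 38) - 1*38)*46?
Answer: -1590 + 46*√58 ≈ -1239.7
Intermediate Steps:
158 + (√(20 + 38) - 1*38)*46 = 158 + (√58 - 38)*46 = 158 + (-38 + √58)*46 = 158 + (-1748 + 46*√58) = -1590 + 46*√58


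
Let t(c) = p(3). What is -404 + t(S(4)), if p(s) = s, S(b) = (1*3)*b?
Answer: -401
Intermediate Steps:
S(b) = 3*b
t(c) = 3
-404 + t(S(4)) = -404 + 3 = -401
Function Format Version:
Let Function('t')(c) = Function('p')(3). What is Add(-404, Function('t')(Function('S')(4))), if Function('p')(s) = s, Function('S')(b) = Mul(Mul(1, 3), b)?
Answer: -401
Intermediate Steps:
Function('S')(b) = Mul(3, b)
Function('t')(c) = 3
Add(-404, Function('t')(Function('S')(4))) = Add(-404, 3) = -401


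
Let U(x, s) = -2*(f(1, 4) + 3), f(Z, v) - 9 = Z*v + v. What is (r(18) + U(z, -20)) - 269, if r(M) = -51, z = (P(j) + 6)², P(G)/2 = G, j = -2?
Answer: -360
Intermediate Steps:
P(G) = 2*G
f(Z, v) = 9 + v + Z*v (f(Z, v) = 9 + (Z*v + v) = 9 + (v + Z*v) = 9 + v + Z*v)
z = 4 (z = (2*(-2) + 6)² = (-4 + 6)² = 2² = 4)
U(x, s) = -40 (U(x, s) = -2*((9 + 4 + 1*4) + 3) = -2*((9 + 4 + 4) + 3) = -2*(17 + 3) = -2*20 = -40)
(r(18) + U(z, -20)) - 269 = (-51 - 40) - 269 = -91 - 269 = -360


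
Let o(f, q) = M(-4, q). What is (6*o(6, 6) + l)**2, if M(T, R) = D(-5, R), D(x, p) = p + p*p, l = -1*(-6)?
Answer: 66564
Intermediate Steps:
l = 6
D(x, p) = p + p**2
M(T, R) = R*(1 + R)
o(f, q) = q*(1 + q)
(6*o(6, 6) + l)**2 = (6*(6*(1 + 6)) + 6)**2 = (6*(6*7) + 6)**2 = (6*42 + 6)**2 = (252 + 6)**2 = 258**2 = 66564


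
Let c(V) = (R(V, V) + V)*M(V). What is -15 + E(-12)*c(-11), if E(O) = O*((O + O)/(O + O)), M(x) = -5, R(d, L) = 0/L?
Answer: -675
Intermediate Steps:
R(d, L) = 0
E(O) = O (E(O) = O*((2*O)/((2*O))) = O*((2*O)*(1/(2*O))) = O*1 = O)
c(V) = -5*V (c(V) = (0 + V)*(-5) = V*(-5) = -5*V)
-15 + E(-12)*c(-11) = -15 - (-60)*(-11) = -15 - 12*55 = -15 - 660 = -675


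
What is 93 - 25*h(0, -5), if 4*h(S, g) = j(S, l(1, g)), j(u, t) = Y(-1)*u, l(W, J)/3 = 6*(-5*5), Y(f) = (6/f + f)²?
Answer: 93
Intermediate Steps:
Y(f) = (f + 6/f)²
l(W, J) = -450 (l(W, J) = 3*(6*(-5*5)) = 3*(6*(-25)) = 3*(-150) = -450)
j(u, t) = 49*u (j(u, t) = ((6 + (-1)²)²/(-1)²)*u = (1*(6 + 1)²)*u = (1*7²)*u = (1*49)*u = 49*u)
h(S, g) = 49*S/4 (h(S, g) = (49*S)/4 = 49*S/4)
93 - 25*h(0, -5) = 93 - 1225*0/4 = 93 - 25*0 = 93 + 0 = 93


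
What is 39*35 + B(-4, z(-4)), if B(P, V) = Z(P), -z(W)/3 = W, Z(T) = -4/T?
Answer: 1366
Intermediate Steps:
z(W) = -3*W
B(P, V) = -4/P
39*35 + B(-4, z(-4)) = 39*35 - 4/(-4) = 1365 - 4*(-¼) = 1365 + 1 = 1366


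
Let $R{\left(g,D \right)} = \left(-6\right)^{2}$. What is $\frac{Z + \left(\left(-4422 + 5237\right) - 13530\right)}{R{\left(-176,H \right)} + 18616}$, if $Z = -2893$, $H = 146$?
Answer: $- \frac{3902}{4663} \approx -0.8368$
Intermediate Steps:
$R{\left(g,D \right)} = 36$
$\frac{Z + \left(\left(-4422 + 5237\right) - 13530\right)}{R{\left(-176,H \right)} + 18616} = \frac{-2893 + \left(\left(-4422 + 5237\right) - 13530\right)}{36 + 18616} = \frac{-2893 + \left(815 - 13530\right)}{18652} = \left(-2893 - 12715\right) \frac{1}{18652} = \left(-15608\right) \frac{1}{18652} = - \frac{3902}{4663}$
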